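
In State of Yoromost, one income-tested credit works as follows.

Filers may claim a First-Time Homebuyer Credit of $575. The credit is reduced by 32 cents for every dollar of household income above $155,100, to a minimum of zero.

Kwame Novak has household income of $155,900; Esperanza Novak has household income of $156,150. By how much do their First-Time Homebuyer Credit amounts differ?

$80

Kwame ($155,900): First-Time Homebuyer Credit: 32% of the $800 excess over $155,100 is $256; credit = $575 − $256 = $319.
Esperanza ($156,150): First-Time Homebuyer Credit: 32% of the $1,050 excess over $155,100 is $336; credit = $575 − $336 = $239.
Difference: |$319 − $239| = $80.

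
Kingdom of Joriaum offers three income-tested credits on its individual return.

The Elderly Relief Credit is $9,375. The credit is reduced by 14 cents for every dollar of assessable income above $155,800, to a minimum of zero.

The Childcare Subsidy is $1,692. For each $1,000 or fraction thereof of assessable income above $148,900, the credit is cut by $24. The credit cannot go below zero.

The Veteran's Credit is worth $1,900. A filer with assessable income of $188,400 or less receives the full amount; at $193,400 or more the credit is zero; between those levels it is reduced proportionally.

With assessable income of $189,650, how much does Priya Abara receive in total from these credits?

Elderly Relief Credit: 14% of the $33,850 excess over $155,800 is $4,739; credit = $9,375 − $4,739 = $4,636.
Childcare Subsidy: income exceeds $148,900 by $40,750, which is 41 full-or-partial $1,000 increments; reduction = 41 × $24 = $984, leaving $708.
Veteran's Credit: $189,650 is $1,250 into a $5,000 phase-out range, leaving 3,750/5,000 of the credit: $1,900 × 3,750/5,000 = $1,425.
Total: $4,636 + $708 + $1,425 = $6,769.

$6,769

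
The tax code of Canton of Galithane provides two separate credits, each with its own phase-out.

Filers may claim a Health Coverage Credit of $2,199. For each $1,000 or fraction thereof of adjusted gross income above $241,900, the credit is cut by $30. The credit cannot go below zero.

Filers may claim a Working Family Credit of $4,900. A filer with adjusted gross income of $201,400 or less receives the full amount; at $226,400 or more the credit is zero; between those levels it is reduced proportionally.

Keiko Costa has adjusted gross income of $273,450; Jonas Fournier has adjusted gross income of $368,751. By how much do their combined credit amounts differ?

Keiko ($273,450): Health Coverage Credit: income exceeds $241,900 by $31,550, which is 32 full-or-partial $1,000 increments; reduction = 32 × $30 = $960, leaving $1,239. Working Family Credit: $273,450 is at or above $226,400, so the credit is $0. total $1,239 + $0 = $1,239
Jonas ($368,751): Health Coverage Credit: income exceeds $241,900 by $126,851 → 127 increments × $30 = $3,810 ≥ base, so the credit is $0. Working Family Credit: $368,751 is at or above $226,400, so the credit is $0. total $0 + $0 = $0
Difference: |$1,239 − $0| = $1,239.

$1,239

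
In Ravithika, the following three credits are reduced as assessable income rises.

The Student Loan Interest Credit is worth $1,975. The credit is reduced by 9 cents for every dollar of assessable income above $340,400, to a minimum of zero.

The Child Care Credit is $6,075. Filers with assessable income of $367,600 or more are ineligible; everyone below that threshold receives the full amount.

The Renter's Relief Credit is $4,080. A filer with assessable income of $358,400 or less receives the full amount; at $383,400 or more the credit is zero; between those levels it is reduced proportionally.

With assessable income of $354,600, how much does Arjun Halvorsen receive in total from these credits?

Student Loan Interest Credit: 9% of the $14,200 excess over $340,400 is $1,278; credit = $1,975 − $1,278 = $697.
Child Care Credit: $354,600 is below the $367,600 cutoff, so the full $6,075 applies.
Renter's Relief Credit: $354,600 is at or below the $358,400 threshold, so the full $4,080 applies.
Total: $697 + $6,075 + $4,080 = $10,852.

$10,852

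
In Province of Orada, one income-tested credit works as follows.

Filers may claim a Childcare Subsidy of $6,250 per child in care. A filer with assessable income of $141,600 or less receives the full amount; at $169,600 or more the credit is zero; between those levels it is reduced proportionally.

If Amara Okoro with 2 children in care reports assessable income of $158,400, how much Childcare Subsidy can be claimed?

$5,000

Childcare Subsidy: base = 2 × $6,250 = $12,500. $158,400 is $16,800 into a $28,000 phase-out range, leaving 11,200/28,000 of the credit: $12,500 × 11,200/28,000 = $5,000.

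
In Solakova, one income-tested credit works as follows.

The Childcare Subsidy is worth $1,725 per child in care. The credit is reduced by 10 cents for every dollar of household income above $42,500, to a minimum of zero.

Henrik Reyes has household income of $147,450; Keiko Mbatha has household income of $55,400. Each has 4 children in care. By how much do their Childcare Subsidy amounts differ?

$5,610

Henrik ($147,450): Childcare Subsidy: base = 4 × $1,725 = $6,900. 10% of the $104,950 excess over $42,500 is $10,495 ≥ base, so the credit is $0.
Keiko ($55,400): Childcare Subsidy: base = 4 × $1,725 = $6,900. 10% of the $12,900 excess over $42,500 is $1,290; credit = $6,900 − $1,290 = $5,610.
Difference: |$0 − $5,610| = $5,610.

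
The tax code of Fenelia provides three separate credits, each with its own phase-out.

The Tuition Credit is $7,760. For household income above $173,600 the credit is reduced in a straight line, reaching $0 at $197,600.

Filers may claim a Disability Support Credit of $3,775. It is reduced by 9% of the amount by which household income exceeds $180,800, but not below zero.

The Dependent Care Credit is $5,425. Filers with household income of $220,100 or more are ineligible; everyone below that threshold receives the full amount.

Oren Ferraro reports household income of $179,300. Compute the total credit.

Tuition Credit: $179,300 is $5,700 into a $24,000 phase-out range, leaving 18,300/24,000 of the credit: $7,760 × 18,300/24,000 = $5,917.
Disability Support Credit: $179,300 is at or below the $180,800 threshold, so the full $3,775 applies.
Dependent Care Credit: $179,300 is below the $220,100 cutoff, so the full $5,425 applies.
Total: $5,917 + $3,775 + $5,425 = $15,117.

$15,117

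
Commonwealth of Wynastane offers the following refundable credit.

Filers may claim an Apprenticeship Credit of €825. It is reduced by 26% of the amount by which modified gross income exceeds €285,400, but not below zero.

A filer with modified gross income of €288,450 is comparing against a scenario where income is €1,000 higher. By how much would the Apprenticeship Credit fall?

At €288,450 — 26% of the €3,050 excess over €285,400 is €793; credit = €825 − €793 = €32.
At €289,450 — 26% of the €4,050 excess over €285,400 is €1,053 ≥ base, so the credit is €0.
Lost: €32 − €0 = €32.

€32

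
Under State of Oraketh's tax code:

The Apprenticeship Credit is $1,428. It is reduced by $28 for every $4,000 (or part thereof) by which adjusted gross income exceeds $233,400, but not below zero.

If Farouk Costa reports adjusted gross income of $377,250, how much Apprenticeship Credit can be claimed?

$420

Apprenticeship Credit: income exceeds $233,400 by $143,850, which is 36 full-or-partial $4,000 increments; reduction = 36 × $28 = $1,008, leaving $420.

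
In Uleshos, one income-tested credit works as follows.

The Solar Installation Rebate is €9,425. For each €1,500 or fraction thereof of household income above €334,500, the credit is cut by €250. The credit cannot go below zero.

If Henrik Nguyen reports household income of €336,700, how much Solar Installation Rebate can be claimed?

Solar Installation Rebate: income exceeds €334,500 by €2,200, which is 2 full-or-partial €1,500 increments; reduction = 2 × €250 = €500, leaving €8,925.

€8,925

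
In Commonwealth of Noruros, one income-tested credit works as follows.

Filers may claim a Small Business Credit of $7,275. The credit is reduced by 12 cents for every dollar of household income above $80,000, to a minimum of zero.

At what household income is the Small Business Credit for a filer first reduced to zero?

$140,625

The credit falls by 12% of each dollar above $80,000, so it reaches zero when the excess is $7,275 / 12% = $60,625: income = $80,000 + $60,625 = $140,625.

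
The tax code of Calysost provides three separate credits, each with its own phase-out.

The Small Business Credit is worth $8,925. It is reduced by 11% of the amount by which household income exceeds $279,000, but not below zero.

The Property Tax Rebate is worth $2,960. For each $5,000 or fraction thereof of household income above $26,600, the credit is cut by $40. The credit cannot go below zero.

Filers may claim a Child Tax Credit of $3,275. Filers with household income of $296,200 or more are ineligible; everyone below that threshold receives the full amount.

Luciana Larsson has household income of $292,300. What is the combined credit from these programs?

Small Business Credit: 11% of the $13,300 excess over $279,000 is $1,463; credit = $8,925 − $1,463 = $7,462.
Property Tax Rebate: income exceeds $26,600 by $265,700, which is 54 full-or-partial $5,000 increments; reduction = 54 × $40 = $2,160, leaving $800.
Child Tax Credit: $292,300 is below the $296,200 cutoff, so the full $3,275 applies.
Total: $7,462 + $800 + $3,275 = $11,537.

$11,537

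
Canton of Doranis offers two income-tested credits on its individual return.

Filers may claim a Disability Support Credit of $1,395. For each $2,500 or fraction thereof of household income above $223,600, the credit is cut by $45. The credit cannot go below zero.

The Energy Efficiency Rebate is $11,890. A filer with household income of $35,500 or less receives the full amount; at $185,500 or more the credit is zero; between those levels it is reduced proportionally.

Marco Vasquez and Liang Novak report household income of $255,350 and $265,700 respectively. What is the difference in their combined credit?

Marco ($255,350): Disability Support Credit: income exceeds $223,600 by $31,750, which is 13 full-or-partial $2,500 increments; reduction = 13 × $45 = $585, leaving $810. Energy Efficiency Rebate: $255,350 is at or above $185,500, so the credit is $0. total $810 + $0 = $810
Liang ($265,700): Disability Support Credit: income exceeds $223,600 by $42,100, which is 17 full-or-partial $2,500 increments; reduction = 17 × $45 = $765, leaving $630. Energy Efficiency Rebate: $265,700 is at or above $185,500, so the credit is $0. total $630 + $0 = $630
Difference: |$810 − $630| = $180.

$180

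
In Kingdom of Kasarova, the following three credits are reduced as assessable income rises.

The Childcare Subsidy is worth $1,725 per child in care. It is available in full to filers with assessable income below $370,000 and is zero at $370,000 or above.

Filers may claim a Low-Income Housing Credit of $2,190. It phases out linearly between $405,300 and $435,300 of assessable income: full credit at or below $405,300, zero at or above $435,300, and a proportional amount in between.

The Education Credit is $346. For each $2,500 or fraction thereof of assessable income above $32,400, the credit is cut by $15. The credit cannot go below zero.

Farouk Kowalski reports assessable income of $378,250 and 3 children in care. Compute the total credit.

Childcare Subsidy: base = 3 × $1,725 = $5,175. $378,250 meets or exceeds the $370,000 cutoff, so the credit is $0.
Low-Income Housing Credit: $378,250 is at or below the $405,300 threshold, so the full $2,190 applies.
Education Credit: income exceeds $32,400 by $345,850 → 139 increments × $15 = $2,085 ≥ base, so the credit is $0.
Total: $0 + $2,190 + $0 = $2,190.

$2,190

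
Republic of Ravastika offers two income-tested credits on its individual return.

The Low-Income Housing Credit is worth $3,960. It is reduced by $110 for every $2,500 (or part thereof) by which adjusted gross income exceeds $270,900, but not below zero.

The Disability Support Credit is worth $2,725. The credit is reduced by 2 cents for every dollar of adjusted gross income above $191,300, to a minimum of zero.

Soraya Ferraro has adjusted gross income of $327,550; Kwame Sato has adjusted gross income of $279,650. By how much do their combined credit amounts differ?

$3,048

Soraya ($327,550): Low-Income Housing Credit: income exceeds $270,900 by $56,650, which is 23 full-or-partial $2,500 increments; reduction = 23 × $110 = $2,530, leaving $1,430. Disability Support Credit: 2% of the $136,250 excess over $191,300 is $2,725 ≥ base, so the credit is $0. total $1,430 + $0 = $1,430
Kwame ($279,650): Low-Income Housing Credit: income exceeds $270,900 by $8,750, which is 4 full-or-partial $2,500 increments; reduction = 4 × $110 = $440, leaving $3,520. Disability Support Credit: 2% of the $88,350 excess over $191,300 is $1,767; credit = $2,725 − $1,767 = $958. total $3,520 + $958 = $4,478
Difference: |$1,430 − $4,478| = $3,048.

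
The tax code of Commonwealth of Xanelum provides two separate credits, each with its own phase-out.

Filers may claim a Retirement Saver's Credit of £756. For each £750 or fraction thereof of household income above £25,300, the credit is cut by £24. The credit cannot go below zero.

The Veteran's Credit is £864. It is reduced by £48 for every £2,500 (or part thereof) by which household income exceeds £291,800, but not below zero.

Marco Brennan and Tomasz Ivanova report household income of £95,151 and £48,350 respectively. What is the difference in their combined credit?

£12

Marco (£95,151): Retirement Saver's Credit: income exceeds £25,300 by £69,851 → 94 increments × £24 = £2,256 ≥ base, so the credit is £0. Veteran's Credit: £95,151 is at or below the £291,800 threshold, so the full £864 applies. total £0 + £864 = £864
Tomasz (£48,350): Retirement Saver's Credit: income exceeds £25,300 by £23,050, which is 31 full-or-partial £750 increments; reduction = 31 × £24 = £744, leaving £12. Veteran's Credit: £48,350 is at or below the £291,800 threshold, so the full £864 applies. total £12 + £864 = £876
Difference: |£864 − £876| = £12.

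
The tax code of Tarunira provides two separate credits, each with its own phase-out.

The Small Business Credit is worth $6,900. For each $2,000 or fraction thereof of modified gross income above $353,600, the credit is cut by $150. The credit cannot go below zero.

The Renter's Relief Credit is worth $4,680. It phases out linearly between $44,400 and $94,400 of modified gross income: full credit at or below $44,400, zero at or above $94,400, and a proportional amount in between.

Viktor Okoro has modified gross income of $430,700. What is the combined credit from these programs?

Small Business Credit: income exceeds $353,600 by $77,100, which is 39 full-or-partial $2,000 increments; reduction = 39 × $150 = $5,850, leaving $1,050.
Renter's Relief Credit: $430,700 is at or above $94,400, so the credit is $0.
Total: $1,050 + $0 = $1,050.

$1,050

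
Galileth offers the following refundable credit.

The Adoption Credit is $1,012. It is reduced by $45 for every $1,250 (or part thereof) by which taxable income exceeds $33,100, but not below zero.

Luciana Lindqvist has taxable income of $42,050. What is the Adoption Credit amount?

Adoption Credit: income exceeds $33,100 by $8,950, which is 8 full-or-partial $1,250 increments; reduction = 8 × $45 = $360, leaving $652.

$652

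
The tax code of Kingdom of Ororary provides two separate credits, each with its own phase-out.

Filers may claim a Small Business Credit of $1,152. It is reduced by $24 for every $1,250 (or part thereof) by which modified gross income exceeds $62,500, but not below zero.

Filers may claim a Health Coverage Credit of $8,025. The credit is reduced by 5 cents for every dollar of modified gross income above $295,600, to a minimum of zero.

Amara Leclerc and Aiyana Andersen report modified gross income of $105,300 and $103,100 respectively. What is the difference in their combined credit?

Amara ($105,300): Small Business Credit: income exceeds $62,500 by $42,800, which is 35 full-or-partial $1,250 increments; reduction = 35 × $24 = $840, leaving $312. Health Coverage Credit: $105,300 is at or below the $295,600 threshold, so the full $8,025 applies. total $312 + $8,025 = $8,337
Aiyana ($103,100): Small Business Credit: income exceeds $62,500 by $40,600, which is 33 full-or-partial $1,250 increments; reduction = 33 × $24 = $792, leaving $360. Health Coverage Credit: $103,100 is at or below the $295,600 threshold, so the full $8,025 applies. total $360 + $8,025 = $8,385
Difference: |$8,337 − $8,385| = $48.

$48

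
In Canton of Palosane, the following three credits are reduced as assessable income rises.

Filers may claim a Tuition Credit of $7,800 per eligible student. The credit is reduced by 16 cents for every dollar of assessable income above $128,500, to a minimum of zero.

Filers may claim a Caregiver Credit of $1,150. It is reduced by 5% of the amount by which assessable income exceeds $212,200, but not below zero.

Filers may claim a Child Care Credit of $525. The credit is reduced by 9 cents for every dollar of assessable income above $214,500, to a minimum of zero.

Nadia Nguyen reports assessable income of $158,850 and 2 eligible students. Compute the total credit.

$12,419

Tuition Credit: base = 2 × $7,800 = $15,600. 16% of the $30,350 excess over $128,500 is $4,856; credit = $15,600 − $4,856 = $10,744.
Caregiver Credit: $158,850 is at or below the $212,200 threshold, so the full $1,150 applies.
Child Care Credit: $158,850 is at or below the $214,500 threshold, so the full $525 applies.
Total: $10,744 + $1,150 + $525 = $12,419.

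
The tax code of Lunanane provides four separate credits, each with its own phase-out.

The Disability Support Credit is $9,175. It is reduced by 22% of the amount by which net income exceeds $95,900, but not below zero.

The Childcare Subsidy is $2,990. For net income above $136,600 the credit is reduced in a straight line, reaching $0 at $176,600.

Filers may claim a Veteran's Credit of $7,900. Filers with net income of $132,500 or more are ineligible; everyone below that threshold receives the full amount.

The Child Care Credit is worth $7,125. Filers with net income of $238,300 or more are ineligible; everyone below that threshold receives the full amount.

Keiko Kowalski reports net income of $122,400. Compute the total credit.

Disability Support Credit: 22% of the $26,500 excess over $95,900 is $5,830; credit = $9,175 − $5,830 = $3,345.
Childcare Subsidy: $122,400 is at or below the $136,600 threshold, so the full $2,990 applies.
Veteran's Credit: $122,400 is below the $132,500 cutoff, so the full $7,900 applies.
Child Care Credit: $122,400 is below the $238,300 cutoff, so the full $7,125 applies.
Total: $3,345 + $2,990 + $7,900 + $7,125 = $21,360.

$21,360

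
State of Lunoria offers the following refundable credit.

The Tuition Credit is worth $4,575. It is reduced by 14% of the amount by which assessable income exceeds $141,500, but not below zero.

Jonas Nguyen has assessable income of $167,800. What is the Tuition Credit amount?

Tuition Credit: 14% of the $26,300 excess over $141,500 is $3,682; credit = $4,575 − $3,682 = $893.

$893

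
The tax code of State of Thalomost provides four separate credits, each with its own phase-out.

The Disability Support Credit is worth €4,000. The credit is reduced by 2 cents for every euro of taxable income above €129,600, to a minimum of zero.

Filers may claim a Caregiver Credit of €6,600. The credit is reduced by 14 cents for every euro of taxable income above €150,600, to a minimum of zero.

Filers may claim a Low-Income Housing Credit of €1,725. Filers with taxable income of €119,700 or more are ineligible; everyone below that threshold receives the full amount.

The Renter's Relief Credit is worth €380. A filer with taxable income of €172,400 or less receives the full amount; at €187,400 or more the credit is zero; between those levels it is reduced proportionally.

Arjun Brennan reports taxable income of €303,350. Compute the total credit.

€525

Disability Support Credit: 2% of the €173,750 excess over €129,600 is €3,475; credit = €4,000 − €3,475 = €525.
Caregiver Credit: 14% of the €152,750 excess over €150,600 is €21,385 ≥ base, so the credit is €0.
Low-Income Housing Credit: €303,350 meets or exceeds the €119,700 cutoff, so the credit is €0.
Renter's Relief Credit: €303,350 is at or above €187,400, so the credit is €0.
Total: €525 + €0 + €0 + €0 = €525.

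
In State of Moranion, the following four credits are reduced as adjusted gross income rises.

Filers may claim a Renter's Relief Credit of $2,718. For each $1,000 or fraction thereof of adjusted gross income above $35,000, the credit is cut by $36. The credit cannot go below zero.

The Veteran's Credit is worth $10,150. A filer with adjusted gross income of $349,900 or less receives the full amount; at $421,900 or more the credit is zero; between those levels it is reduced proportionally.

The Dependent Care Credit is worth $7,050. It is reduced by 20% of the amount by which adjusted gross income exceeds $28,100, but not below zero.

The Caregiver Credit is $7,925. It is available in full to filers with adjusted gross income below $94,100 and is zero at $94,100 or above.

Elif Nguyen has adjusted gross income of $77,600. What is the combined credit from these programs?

Renter's Relief Credit: income exceeds $35,000 by $42,600, which is 43 full-or-partial $1,000 increments; reduction = 43 × $36 = $1,548, leaving $1,170.
Veteran's Credit: $77,600 is at or below the $349,900 threshold, so the full $10,150 applies.
Dependent Care Credit: 20% of the $49,500 excess over $28,100 is $9,900 ≥ base, so the credit is $0.
Caregiver Credit: $77,600 is below the $94,100 cutoff, so the full $7,925 applies.
Total: $1,170 + $10,150 + $0 + $7,925 = $19,245.

$19,245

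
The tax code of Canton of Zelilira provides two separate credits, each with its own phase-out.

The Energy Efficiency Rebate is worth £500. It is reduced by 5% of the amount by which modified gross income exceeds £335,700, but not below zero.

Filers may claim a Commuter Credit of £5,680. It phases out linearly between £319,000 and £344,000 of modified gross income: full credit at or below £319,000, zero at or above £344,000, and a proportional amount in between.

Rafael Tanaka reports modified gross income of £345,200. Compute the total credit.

£25

Energy Efficiency Rebate: 5% of the £9,500 excess over £335,700 is £475; credit = £500 − £475 = £25.
Commuter Credit: £345,200 is at or above £344,000, so the credit is £0.
Total: £25 + £0 = £25.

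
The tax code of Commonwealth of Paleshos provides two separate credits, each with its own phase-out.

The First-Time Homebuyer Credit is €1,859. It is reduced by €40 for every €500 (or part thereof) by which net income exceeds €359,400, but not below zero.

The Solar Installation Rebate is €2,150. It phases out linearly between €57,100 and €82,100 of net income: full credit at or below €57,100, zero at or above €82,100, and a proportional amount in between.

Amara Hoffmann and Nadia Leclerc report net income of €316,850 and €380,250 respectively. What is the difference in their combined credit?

€1,680

Amara (€316,850): First-Time Homebuyer Credit: €316,850 is at or below the €359,400 threshold, so the full €1,859 applies. Solar Installation Rebate: €316,850 is at or above €82,100, so the credit is €0. total €1,859 + €0 = €1,859
Nadia (€380,250): First-Time Homebuyer Credit: income exceeds €359,400 by €20,850, which is 42 full-or-partial €500 increments; reduction = 42 × €40 = €1,680, leaving €179. Solar Installation Rebate: €380,250 is at or above €82,100, so the credit is €0. total €179 + €0 = €179
Difference: |€1,859 − €179| = €1,680.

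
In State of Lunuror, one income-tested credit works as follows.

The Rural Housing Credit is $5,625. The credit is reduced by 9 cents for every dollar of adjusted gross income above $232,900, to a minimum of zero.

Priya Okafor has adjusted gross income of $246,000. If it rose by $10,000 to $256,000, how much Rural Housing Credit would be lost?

At $246,000 — 9% of the $13,100 excess over $232,900 is $1,179; credit = $5,625 − $1,179 = $4,446.
At $256,000 — 9% of the $23,100 excess over $232,900 is $2,079; credit = $5,625 − $2,079 = $3,546.
Lost: $4,446 − $3,546 = $900.

$900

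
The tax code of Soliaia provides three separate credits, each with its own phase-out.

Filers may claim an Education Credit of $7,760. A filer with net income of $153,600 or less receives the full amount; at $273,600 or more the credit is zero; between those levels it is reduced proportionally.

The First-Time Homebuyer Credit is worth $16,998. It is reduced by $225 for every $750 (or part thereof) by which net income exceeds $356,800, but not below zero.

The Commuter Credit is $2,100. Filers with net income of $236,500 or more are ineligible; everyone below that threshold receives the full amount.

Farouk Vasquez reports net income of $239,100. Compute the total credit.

Education Credit: $239,100 is $85,500 into a $120,000 phase-out range, leaving 34,500/120,000 of the credit: $7,760 × 34,500/120,000 = $2,231.
First-Time Homebuyer Credit: $239,100 is at or below the $356,800 threshold, so the full $16,998 applies.
Commuter Credit: $239,100 meets or exceeds the $236,500 cutoff, so the credit is $0.
Total: $2,231 + $16,998 + $0 = $19,229.

$19,229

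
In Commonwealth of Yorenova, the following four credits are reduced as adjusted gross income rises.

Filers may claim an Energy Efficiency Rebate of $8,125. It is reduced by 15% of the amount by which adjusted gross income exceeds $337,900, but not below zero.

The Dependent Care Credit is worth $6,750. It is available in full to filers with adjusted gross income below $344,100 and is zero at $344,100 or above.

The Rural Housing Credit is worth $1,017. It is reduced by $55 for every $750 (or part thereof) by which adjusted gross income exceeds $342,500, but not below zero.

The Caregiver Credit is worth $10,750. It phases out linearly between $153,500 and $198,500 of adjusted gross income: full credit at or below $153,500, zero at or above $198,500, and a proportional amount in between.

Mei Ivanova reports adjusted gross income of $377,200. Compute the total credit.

$2,230

Energy Efficiency Rebate: 15% of the $39,300 excess over $337,900 is $5,895; credit = $8,125 − $5,895 = $2,230.
Dependent Care Credit: $377,200 meets or exceeds the $344,100 cutoff, so the credit is $0.
Rural Housing Credit: income exceeds $342,500 by $34,700 → 47 increments × $55 = $2,585 ≥ base, so the credit is $0.
Caregiver Credit: $377,200 is at or above $198,500, so the credit is $0.
Total: $2,230 + $0 + $0 + $0 = $2,230.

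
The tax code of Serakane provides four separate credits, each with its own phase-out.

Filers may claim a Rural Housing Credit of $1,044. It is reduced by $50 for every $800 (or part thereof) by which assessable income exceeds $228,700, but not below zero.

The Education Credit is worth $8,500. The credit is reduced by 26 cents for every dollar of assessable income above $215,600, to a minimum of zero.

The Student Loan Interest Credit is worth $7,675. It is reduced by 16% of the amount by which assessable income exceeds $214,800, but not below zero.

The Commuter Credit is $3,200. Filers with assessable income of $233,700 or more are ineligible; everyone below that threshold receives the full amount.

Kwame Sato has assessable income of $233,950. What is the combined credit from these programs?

Rural Housing Credit: income exceeds $228,700 by $5,250, which is 7 full-or-partial $800 increments; reduction = 7 × $50 = $350, leaving $694.
Education Credit: 26% of the $18,350 excess over $215,600 is $4,771; credit = $8,500 − $4,771 = $3,729.
Student Loan Interest Credit: 16% of the $19,150 excess over $214,800 is $3,064; credit = $7,675 − $3,064 = $4,611.
Commuter Credit: $233,950 meets or exceeds the $233,700 cutoff, so the credit is $0.
Total: $694 + $3,729 + $4,611 + $0 = $9,034.

$9,034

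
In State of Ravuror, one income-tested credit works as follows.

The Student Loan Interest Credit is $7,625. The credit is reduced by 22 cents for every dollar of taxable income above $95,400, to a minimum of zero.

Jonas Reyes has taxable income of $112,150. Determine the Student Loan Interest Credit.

$3,940

Student Loan Interest Credit: 22% of the $16,750 excess over $95,400 is $3,685; credit = $7,625 − $3,685 = $3,940.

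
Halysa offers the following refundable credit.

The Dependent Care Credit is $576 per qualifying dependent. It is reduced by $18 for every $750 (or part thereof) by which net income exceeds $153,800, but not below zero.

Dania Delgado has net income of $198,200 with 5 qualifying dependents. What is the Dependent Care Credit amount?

Dependent Care Credit: base = 5 × $576 = $2,880. income exceeds $153,800 by $44,400, which is 60 full-or-partial $750 increments; reduction = 60 × $18 = $1,080, leaving $1,800.

$1,800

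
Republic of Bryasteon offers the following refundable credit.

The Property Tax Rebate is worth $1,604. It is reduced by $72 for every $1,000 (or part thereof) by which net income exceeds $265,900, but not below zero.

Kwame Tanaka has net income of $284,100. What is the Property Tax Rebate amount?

$236

Property Tax Rebate: income exceeds $265,900 by $18,200, which is 19 full-or-partial $1,000 increments; reduction = 19 × $72 = $1,368, leaving $236.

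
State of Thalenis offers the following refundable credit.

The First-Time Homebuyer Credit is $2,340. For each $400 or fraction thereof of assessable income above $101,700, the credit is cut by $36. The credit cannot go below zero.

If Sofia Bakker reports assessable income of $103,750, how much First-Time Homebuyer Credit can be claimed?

First-Time Homebuyer Credit: income exceeds $101,700 by $2,050, which is 6 full-or-partial $400 increments; reduction = 6 × $36 = $216, leaving $2,124.

$2,124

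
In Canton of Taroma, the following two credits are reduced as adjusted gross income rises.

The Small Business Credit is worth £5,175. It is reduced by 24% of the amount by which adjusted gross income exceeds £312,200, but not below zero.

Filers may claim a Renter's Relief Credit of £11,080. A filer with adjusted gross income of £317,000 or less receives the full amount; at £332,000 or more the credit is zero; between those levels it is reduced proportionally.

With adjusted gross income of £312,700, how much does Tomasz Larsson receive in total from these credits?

Small Business Credit: 24% of the £500 excess over £312,200 is £120; credit = £5,175 − £120 = £5,055.
Renter's Relief Credit: £312,700 is at or below the £317,000 threshold, so the full £11,080 applies.
Total: £5,055 + £11,080 = £16,135.

£16,135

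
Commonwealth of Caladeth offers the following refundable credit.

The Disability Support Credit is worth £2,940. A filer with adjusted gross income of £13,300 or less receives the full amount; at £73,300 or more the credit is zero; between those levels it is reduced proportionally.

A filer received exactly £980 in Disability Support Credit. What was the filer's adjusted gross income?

£980 is 980/2,940 of the full £2,940, so 1,960/2,940 of the £60,000 range has been used: income = £13,300 + £60,000 × 1,960/2,940 = £53,300.

£53,300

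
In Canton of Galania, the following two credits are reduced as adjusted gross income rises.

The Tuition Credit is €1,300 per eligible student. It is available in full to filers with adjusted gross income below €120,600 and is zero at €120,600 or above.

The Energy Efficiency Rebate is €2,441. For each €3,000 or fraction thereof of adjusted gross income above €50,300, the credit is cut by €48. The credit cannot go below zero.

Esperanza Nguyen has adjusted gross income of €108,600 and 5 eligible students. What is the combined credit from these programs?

Tuition Credit: base = 5 × €1,300 = €6,500. €108,600 is below the €120,600 cutoff, so the full €6,500 applies.
Energy Efficiency Rebate: income exceeds €50,300 by €58,300, which is 20 full-or-partial €3,000 increments; reduction = 20 × €48 = €960, leaving €1,481.
Total: €6,500 + €1,481 = €7,981.

€7,981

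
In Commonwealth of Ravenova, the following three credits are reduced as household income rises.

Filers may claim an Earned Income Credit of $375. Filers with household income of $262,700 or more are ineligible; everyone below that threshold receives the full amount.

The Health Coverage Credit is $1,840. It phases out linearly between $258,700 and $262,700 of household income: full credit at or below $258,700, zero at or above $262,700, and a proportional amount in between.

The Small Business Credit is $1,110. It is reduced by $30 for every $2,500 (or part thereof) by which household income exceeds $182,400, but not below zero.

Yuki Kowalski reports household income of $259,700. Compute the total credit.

Earned Income Credit: $259,700 is below the $262,700 cutoff, so the full $375 applies.
Health Coverage Credit: $259,700 is $1,000 into a $4,000 phase-out range, leaving 3,000/4,000 of the credit: $1,840 × 3,000/4,000 = $1,380.
Small Business Credit: income exceeds $182,400 by $77,300, which is 31 full-or-partial $2,500 increments; reduction = 31 × $30 = $930, leaving $180.
Total: $375 + $1,380 + $180 = $1,935.

$1,935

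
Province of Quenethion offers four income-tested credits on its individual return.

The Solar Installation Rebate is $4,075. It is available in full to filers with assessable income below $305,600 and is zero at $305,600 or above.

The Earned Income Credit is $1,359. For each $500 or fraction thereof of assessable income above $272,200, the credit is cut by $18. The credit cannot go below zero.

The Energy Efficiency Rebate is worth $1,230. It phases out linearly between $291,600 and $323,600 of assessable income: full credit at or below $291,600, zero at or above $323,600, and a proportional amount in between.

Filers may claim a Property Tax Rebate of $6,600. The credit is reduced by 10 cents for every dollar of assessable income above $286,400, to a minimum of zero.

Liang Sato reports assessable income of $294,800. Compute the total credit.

Solar Installation Rebate: $294,800 is below the $305,600 cutoff, so the full $4,075 applies.
Earned Income Credit: income exceeds $272,200 by $22,600, which is 46 full-or-partial $500 increments; reduction = 46 × $18 = $828, leaving $531.
Energy Efficiency Rebate: $294,800 is $3,200 into a $32,000 phase-out range, leaving 28,800/32,000 of the credit: $1,230 × 28,800/32,000 = $1,107.
Property Tax Rebate: 10% of the $8,400 excess over $286,400 is $840; credit = $6,600 − $840 = $5,760.
Total: $4,075 + $531 + $1,107 + $5,760 = $11,473.

$11,473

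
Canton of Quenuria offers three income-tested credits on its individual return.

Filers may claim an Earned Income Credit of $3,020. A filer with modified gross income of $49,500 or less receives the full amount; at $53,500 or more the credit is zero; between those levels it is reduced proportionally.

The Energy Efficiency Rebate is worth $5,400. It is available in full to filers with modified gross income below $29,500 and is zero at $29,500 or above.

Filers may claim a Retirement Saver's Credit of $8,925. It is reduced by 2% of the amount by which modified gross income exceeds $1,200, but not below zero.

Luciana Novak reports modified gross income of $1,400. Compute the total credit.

Earned Income Credit: $1,400 is at or below the $49,500 threshold, so the full $3,020 applies.
Energy Efficiency Rebate: $1,400 is below the $29,500 cutoff, so the full $5,400 applies.
Retirement Saver's Credit: 2% of the $200 excess over $1,200 is $4; credit = $8,925 − $4 = $8,921.
Total: $3,020 + $5,400 + $8,921 = $17,341.

$17,341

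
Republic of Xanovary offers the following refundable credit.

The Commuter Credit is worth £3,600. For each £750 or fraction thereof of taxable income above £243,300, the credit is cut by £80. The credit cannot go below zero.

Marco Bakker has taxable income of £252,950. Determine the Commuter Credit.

£2,560

Commuter Credit: income exceeds £243,300 by £9,650, which is 13 full-or-partial £750 increments; reduction = 13 × £80 = £1,040, leaving £2,560.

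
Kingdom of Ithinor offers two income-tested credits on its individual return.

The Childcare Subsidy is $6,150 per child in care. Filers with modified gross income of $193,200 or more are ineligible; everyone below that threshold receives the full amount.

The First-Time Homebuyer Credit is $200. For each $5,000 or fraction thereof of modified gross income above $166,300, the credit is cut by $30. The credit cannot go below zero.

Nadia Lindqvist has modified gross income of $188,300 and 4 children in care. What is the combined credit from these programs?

$24,650

Childcare Subsidy: base = 4 × $6,150 = $24,600. $188,300 is below the $193,200 cutoff, so the full $24,600 applies.
First-Time Homebuyer Credit: income exceeds $166,300 by $22,000, which is 5 full-or-partial $5,000 increments; reduction = 5 × $30 = $150, leaving $50.
Total: $24,600 + $50 = $24,650.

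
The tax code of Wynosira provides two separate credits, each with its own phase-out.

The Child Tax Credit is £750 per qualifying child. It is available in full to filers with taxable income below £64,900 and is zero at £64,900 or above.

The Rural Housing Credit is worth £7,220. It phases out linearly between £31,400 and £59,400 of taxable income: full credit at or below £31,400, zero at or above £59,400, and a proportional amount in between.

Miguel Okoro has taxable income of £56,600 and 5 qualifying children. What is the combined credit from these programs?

£4,472

Child Tax Credit: base = 5 × £750 = £3,750. £56,600 is below the £64,900 cutoff, so the full £3,750 applies.
Rural Housing Credit: £56,600 is £25,200 into a £28,000 phase-out range, leaving 2,800/28,000 of the credit: £7,220 × 2,800/28,000 = £722.
Total: £3,750 + £722 = £4,472.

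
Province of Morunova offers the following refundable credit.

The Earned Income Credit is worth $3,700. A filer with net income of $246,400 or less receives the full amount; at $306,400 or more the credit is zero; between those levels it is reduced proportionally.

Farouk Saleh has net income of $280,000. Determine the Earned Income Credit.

$1,628

Earned Income Credit: $280,000 is $33,600 into a $60,000 phase-out range, leaving 26,400/60,000 of the credit: $3,700 × 26,400/60,000 = $1,628.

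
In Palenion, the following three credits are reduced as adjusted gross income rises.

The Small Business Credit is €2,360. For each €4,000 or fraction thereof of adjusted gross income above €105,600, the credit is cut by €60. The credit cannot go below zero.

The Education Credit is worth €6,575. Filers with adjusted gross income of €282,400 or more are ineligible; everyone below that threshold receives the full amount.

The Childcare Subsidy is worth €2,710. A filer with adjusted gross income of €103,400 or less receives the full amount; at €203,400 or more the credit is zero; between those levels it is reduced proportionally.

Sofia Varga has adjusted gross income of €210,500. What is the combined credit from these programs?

€7,315

Small Business Credit: income exceeds €105,600 by €104,900, which is 27 full-or-partial €4,000 increments; reduction = 27 × €60 = €1,620, leaving €740.
Education Credit: €210,500 is below the €282,400 cutoff, so the full €6,575 applies.
Childcare Subsidy: €210,500 is at or above €203,400, so the credit is €0.
Total: €740 + €6,575 + €0 = €7,315.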